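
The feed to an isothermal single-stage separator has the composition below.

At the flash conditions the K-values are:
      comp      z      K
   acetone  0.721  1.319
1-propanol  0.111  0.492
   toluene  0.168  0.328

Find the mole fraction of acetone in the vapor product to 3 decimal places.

Rachford–Rice: g(ψ) = Σ zᵢ(Kᵢ−1)/(1+ψ(Kᵢ−1)) = 0.
Feasibility: ΣzᵢKᵢ = 1.061, Σzᵢ/Kᵢ = 1.284 — both > 1, two phases present.
Newton–Raphson from ψ = 0.44:
  ψ = 0.440: g = -0.0312, g' = -0.257 → ψ = 0.318
  ψ = 0.318: g = -0.0021, g' = -0.224 → ψ = 0.309
Converged at ψ = 0.309.
Compositions from xᵢ = zᵢ/(1+ψ(Kᵢ−1)), yᵢ = Kᵢxᵢ:
  acetone: x = 0.656, y = 0.866
  1-propanol: x = 0.132, y = 0.065
  toluene: x = 0.212, y = 0.070

y_acetone = 0.866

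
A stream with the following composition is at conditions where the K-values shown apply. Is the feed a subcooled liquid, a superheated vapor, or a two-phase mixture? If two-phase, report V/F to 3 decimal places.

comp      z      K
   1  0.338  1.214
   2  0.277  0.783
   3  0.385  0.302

ΣzᵢKᵢ = 0.743; Σzᵢ/Kᵢ = 1.907.
Since ΣzᵢKᵢ < 1 the mixture is below its bubble point — single liquid phase.

subcooled liquid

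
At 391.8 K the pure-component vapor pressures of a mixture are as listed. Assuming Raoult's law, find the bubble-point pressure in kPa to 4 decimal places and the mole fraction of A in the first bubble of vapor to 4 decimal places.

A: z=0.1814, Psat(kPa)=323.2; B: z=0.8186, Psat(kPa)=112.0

At the bubble point ψ → 0, so ΣzᵢKᵢ = 1 with Kᵢ = Pᵢˢᵃᵗ/P ⇒ P = ΣzᵢPᵢˢᵃᵗ.
P = 0.1814·323.2 + 0.8186·112.0 = 150.3117 kPa
yᵢ = zᵢPᵢˢᵃᵗ/P ⇒ y_A = 0.1814·323.2/150.3117 = 0.3900

Pbub = 150.3117 kPa, y_A = 0.3900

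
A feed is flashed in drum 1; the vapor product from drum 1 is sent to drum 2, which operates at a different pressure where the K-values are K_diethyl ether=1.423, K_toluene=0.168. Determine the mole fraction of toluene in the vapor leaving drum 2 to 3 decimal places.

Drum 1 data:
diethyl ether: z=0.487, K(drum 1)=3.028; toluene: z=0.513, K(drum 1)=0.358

y_toluene (drum 2) = 0.057

Drum 1:
Binary case is linear: z₁(K₁−1)(1+ψ₁(K₂−1)) + z₂(K₂−1)(1+ψ₁(K₁−1)) = 0
⇒ ψ₁ = [z₁(K₁−1)+z₂(K₂−1)] / [−(K₁−1)(K₂−1)] = 0.6583/1.3020 = 0.506
Drum-1 compositions:
  diethyl ether: x = 0.240, y = 0.728
  toluene: x = 0.760, y = 0.272
Drum-2 feed = drum-1 vapor: z₂ = (0.7281, 0.2719).
Drum 2:
Newton iteration, ψ₂⁰ = 0.5:
  ψ₂ = 0.500: g = -0.1332, g' = -0.641 → ψ₂ = 0.292
  ψ₂ = 0.292: g = -0.0248, g' = -0.432 → ψ₂ = 0.235
  ψ₂ = 0.235: g = -0.0010, g' = -0.398 → ψ₂ = 0.232
Converged at ψ₂ = 0.232.
  diethyl ether: x = 0.663, y = 0.943
  toluene: x = 0.337, y = 0.057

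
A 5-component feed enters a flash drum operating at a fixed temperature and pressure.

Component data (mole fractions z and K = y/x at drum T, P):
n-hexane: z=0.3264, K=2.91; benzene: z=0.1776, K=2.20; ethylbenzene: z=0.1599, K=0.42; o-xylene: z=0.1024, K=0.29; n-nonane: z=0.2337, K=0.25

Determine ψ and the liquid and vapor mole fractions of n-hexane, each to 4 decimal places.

Iterate (Newton) starting at ψ = 0.5:
  ψ = 0.5000: g = -0.07169, g' = -0.9788 → ψ = 0.4267
  ψ = 0.4267: g = -0.00093, g' = -0.9589 → ψ = 0.4258
Converged at ψ = 0.4258.
Compositions from xᵢ = zᵢ/(1+ψ(Kᵢ−1)), yᵢ = Kᵢxᵢ:
  n-hexane: x = 0.1800, y = 0.5238
  benzene: x = 0.1175, y = 0.2586
  ethylbenzene: x = 0.2123, y = 0.0892
  o-xylene: x = 0.1468, y = 0.0426
  n-nonane: x = 0.3433, y = 0.0858

ψ = 0.4258, x_n-hexane = 0.1800, y_n-hexane = 0.5238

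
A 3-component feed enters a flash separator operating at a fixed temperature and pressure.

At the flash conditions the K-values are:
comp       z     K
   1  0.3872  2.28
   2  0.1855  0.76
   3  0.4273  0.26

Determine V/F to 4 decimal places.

Newton–Raphson from V/F = 0.5:
  V/F = 0.5000: g = -0.25029, g' = -0.8392 → V/F = 0.2017
  V/F = 0.2017: g = -0.02458, g' = -0.7358 → V/F = 0.1683
  V/F = 0.1683: g = 0.00016, g' = -0.7463 → V/F = 0.1686
Converged at V/F = 0.1686.

V/F = 0.1686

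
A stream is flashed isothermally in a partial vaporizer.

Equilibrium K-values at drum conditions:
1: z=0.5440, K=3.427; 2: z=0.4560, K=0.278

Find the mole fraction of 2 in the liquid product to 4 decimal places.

Binary case is linear: z₁(K₁−1)(1+V/F(K₂−1)) + z₂(K₂−1)(1+V/F(K₁−1)) = 0
⇒ V/F = [z₁(K₁−1)+z₂(K₂−1)] / [−(K₁−1)(K₂−1)] = 0.99106/1.75229 = 0.5656
Compositions from xᵢ = zᵢ/(1+V/F(Kᵢ−1)), yᵢ = Kᵢxᵢ:
  1: x = 0.2293, y = 0.7857
  2: x = 0.7707, y = 0.2143

x_2 = 0.7707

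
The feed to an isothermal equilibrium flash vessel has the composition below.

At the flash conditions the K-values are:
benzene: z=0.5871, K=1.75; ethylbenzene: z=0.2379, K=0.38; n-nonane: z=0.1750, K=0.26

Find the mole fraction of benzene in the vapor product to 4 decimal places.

y_benzene = 0.8272

Let ψ = V/F and solve Σ zᵢ(Kᵢ−1)/(1+ψ(Kᵢ−1)) = 0.
Feasibility: ΣzᵢKᵢ = 1.1633, Σzᵢ/Kᵢ = 1.6346 — both > 1, two phases present.
Newton–Raphson from ψ = 0.5:
  ψ = 0.5000: g = -0.09908, g' = -0.6082 → ψ = 0.3371
  ψ = 0.3371: g = -0.00754, g' = -0.5267 → ψ = 0.3228
  ψ = 0.3228: g = -0.00003, g' = -0.5224 → ψ = 0.3227
Converged at ψ = 0.3227.
Compositions from xᵢ = zᵢ/(1+ψ(Kᵢ−1)), yᵢ = Kᵢxᵢ:
  benzene: x = 0.4727, y = 0.8272
  ethylbenzene: x = 0.2974, y = 0.1130
  n-nonane: x = 0.2299, y = 0.0598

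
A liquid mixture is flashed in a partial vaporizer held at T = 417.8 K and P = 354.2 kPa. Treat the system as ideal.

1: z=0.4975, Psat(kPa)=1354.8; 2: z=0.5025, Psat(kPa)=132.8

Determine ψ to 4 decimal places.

Raoult's law: Kᵢ = Pᵢˢᵃᵗ/P = Pᵢˢᵃᵗ/354.2.
  K_1 = 1354.8/354.2 = 3.824958, K_2 = 132.8/354.2 = 0.374929
Let ψ = V/F and solve Σ zᵢ(Kᵢ−1)/(1+ψ(Kᵢ−1)) = 0.
g(0) = ΣzᵢKᵢ − 1 = 1.0913 and g(1) = 1 − Σzᵢ/Kᵢ = -0.4703, so a root lies in (0, 1).
Binary case is linear: z₁(K₁−1)(1+ψ(K₂−1)) + z₂(K₂−1)(1+ψ(K₁−1)) = 0
⇒ ψ = [z₁(K₁−1)+z₂(K₂−1)] / [−(K₁−1)(K₂−1)] = 1.09132/1.76580 = 0.6180

ψ = 0.6180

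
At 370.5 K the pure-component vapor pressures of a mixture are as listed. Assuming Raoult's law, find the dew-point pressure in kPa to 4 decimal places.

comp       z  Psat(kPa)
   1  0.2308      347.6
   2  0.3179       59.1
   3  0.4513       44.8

Pdew = 62.0476 kPa

At the dew point ψ → 1, so Σzᵢ/Kᵢ = 1 with Kᵢ = Pᵢˢᵃᵗ/P ⇒ 1/P = Σzᵢ/Pᵢˢᵃᵗ.
1/P = 0.2308/347.6 + 0.3179/59.1 + 0.4513/44.8 = 0.0161167 ⇒ P = 62.0476 kPa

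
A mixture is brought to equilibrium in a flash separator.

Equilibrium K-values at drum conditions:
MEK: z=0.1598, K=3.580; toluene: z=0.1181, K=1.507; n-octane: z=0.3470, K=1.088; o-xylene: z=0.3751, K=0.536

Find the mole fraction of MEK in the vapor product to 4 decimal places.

Iterate (Newton) starting at β = 0.49:
  β = 0.4900: g = 0.03406, g' = -0.3647 → β = 0.5834
  β = 0.5834: g = 0.00118, g' = -0.3418 → β = 0.5868
Converged at β = 0.5869.
Compositions from xᵢ = zᵢ/(1+β(Kᵢ−1)), yᵢ = Kᵢxᵢ:
  MEK: x = 0.0636, y = 0.2276
  toluene: x = 0.0910, y = 0.1372
  n-octane: x = 0.3300, y = 0.3590
  o-xylene: x = 0.5155, y = 0.2763

y_MEK = 0.2276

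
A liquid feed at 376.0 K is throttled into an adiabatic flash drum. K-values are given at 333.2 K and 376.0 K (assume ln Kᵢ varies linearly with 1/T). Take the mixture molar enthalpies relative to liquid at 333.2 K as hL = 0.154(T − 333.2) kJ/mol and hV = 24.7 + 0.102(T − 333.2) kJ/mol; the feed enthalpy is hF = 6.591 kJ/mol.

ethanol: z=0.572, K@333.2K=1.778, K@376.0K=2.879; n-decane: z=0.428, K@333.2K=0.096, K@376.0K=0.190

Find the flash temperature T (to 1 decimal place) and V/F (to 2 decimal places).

T = 342.4 K, V/F = 0.21

Adiabatic flash: solve Rachford–Rice at each trial T, then check hF = ψ·hV(T) + (1−ψ)·hL(T).
  T = 333.2 K: K = (1.778, 0.096), RR gives ψ = 0.083, H_out = 2.041 kJ/mol
  T = 376.0 K: K = (2.879, 0.190), RR gives ψ = 0.478, H_out = 17.343 kJ/mol
  T = 354.6 K: K = (2.296, 0.138), RR gives ψ = 0.333, H_out = 11.153 kJ/mol
  T = 343.9 K: K = (2.028, 0.116), RR gives ψ = 0.231, H_out = 7.216 kJ/mol
  T = 338.5 K: K = (1.900, 0.105), RR gives ψ = 0.164, H_out = 4.817 kJ/mol
  T = 341.2 K: K = (1.964, 0.110), RR gives ψ = 0.199, H_out = 6.061 kJ/mol
  T = 342.5 K: K = (1.995, 0.113), RR gives ψ = 0.215, H_out = 6.628 kJ/mol
Linear interpolation between T = 341.2 (H_out = 6.061) and T = 342.5 (H_out = 6.628) on hF = 6.591 gives T ≈ 342.4 K, at which ψ = 0.21.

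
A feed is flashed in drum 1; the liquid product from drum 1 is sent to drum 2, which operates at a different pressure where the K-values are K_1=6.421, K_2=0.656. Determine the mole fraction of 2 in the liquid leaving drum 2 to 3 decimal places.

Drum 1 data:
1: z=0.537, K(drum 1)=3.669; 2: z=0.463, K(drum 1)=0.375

x_2 (drum 2) = 0.940

Drum 1:
Rachford–Rice: g(ψ₁) = Σ zᵢ(Kᵢ−1)/(1+ψ₁(Kᵢ−1)) = 0.
g(0) = ΣzᵢKᵢ − 1 = 1.144 and g(1) = 1 − Σzᵢ/Kᵢ = -0.381, so a root lies in (0, 1).
Newton iteration, ψ₁⁰ = 0.5:
  ψ₁ = 0.500: g = 0.1930, g' = -1.085 → ψ₁ = 0.678
  ψ₁ = 0.678: g = 0.0080, g' = -1.029 → ψ₁ = 0.686
Converged at ψ₁ = 0.686.
Drum-1 compositions:
  1: x = 0.190, y = 0.696
  2: x = 0.810, y = 0.304
Drum-2 feed = drum-1 liquid: z₂ = (0.1897, 0.8103).
Drum 2:
Let ψ₂ = V/F and solve Σ zᵢ(Kᵢ−1)/(1+ψ₂(Kᵢ−1)) = 0.
g(0) = ΣzᵢKᵢ − 1 = 0.750 and g(1) = 1 − Σzᵢ/Kᵢ = -0.265, so a root lies in (0, 1).
Newton–Raphson from ψ₂ = 0.5:
  ψ₂ = 0.500: g = -0.0594, g' = -0.545 → ψ₂ = 0.391
  ψ₂ = 0.391: g = 0.0077, g' = -0.701 → ψ₂ = 0.402
Converged at ψ₂ = 0.402.
  1: x = 0.060, y = 0.383
  2: x = 0.940, y = 0.617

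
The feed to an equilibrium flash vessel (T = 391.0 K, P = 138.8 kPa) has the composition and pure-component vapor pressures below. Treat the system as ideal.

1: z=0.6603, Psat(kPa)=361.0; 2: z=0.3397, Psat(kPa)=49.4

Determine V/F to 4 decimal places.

V/F = 0.8130

Raoult's law: Kᵢ = Pᵢˢᵃᵗ/P = Pᵢˢᵃᵗ/138.8.
  K_1 = 361.0/138.8 = 2.600865, K_2 = 49.4/138.8 = 0.355908
Binary case is linear: z₁(K₁−1)(1+V/F(K₂−1)) + z₂(K₂−1)(1+V/F(K₁−1)) = 0
⇒ V/F = [z₁(K₁−1)+z₂(K₂−1)] / [−(K₁−1)(K₂−1)] = 0.83825/1.03110 = 0.8130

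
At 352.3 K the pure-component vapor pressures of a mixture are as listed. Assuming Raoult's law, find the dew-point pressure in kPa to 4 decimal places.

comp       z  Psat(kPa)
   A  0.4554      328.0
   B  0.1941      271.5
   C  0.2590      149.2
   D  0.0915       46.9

Pdew = 172.7051 kPa

At the dew point ψ → 1, so Σzᵢ/Kᵢ = 1 with Kᵢ = Pᵢˢᵃᵗ/P ⇒ 1/P = Σzᵢ/Pᵢˢᵃᵗ.
1/P = 0.4554/328.0 + 0.1941/271.5 + 0.2590/149.2 + 0.0915/46.9 = 0.0057902 ⇒ P = 172.7051 kPa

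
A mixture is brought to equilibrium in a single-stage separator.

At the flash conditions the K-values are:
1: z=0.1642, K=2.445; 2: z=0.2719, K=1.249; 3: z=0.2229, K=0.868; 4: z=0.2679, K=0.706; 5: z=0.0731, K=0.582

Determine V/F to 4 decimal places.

V/F = 0.7050

Material balance + equilibrium reduce to Σ zᵢ(Kᵢ−1)/(1+V/F(Kᵢ−1)) = 0.
Check two-phase: ΣzᵢKᵢ = 1.1662 > 1 and Σzᵢ/Kᵢ = 1.0467 > 1, so g(0) = 0.1662 > 0 and g(1) = -0.0467 < 0.
Newton–Raphson from V/F = 0.42:
  V/F = 0.4200: g = 0.05088, g' = -0.1999 → V/F = 0.6745
  V/F = 0.6745: g = 0.00502, g' = -0.1658 → V/F = 0.7048
  V/F = 0.7048: g = 0.00003, g' = -0.1636 → V/F = 0.7050
Converged at V/F = 0.7050.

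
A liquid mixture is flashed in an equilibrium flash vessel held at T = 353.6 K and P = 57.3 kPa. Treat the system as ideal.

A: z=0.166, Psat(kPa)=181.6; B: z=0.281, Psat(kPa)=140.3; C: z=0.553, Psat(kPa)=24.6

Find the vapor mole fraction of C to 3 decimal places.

Raoult's law: Kᵢ = Pᵢˢᵃᵗ/P = Pᵢˢᵃᵗ/57.3.
  K_A = 181.6/57.3 = 3.16928, K_B = 140.3/57.3 = 2.44852, K_C = 24.6/57.3 = 0.42932
Rachford–Rice: g(ψ) = Σ zᵢ(Kᵢ−1)/(1+ψ(Kᵢ−1)) = 0.
Check two-phase: ΣzᵢKᵢ = 1.452 > 1 and Σzᵢ/Kᵢ = 1.455 > 1, so g(0) = 0.452 > 0 and g(1) = -0.455 < 0.
Iterate (Newton) starting at ψ = 0.33:
  ψ = 0.330: g = 0.0964, g' = -0.809 → ψ = 0.449
  ψ = 0.449: g = 0.0045, g' = -0.742 → ψ = 0.455
Converged at ψ = 0.455.
Compositions from xᵢ = zᵢ/(1+ψ(Kᵢ−1)), yᵢ = Kᵢxᵢ:
  A: x = 0.084, y = 0.265
  B: x = 0.169, y = 0.415
  C: x = 0.747, y = 0.321

y_C = 0.321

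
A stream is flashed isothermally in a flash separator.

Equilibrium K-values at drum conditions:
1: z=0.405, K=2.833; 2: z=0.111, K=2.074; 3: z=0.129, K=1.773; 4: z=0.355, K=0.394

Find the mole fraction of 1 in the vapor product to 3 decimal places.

Iterate (Newton) starting at β = 0.43:
  β = 0.430: g = 0.2806, g' = -0.767 → β = 0.796
  β = 0.796: g = 0.0125, g' = -0.778 → β = 0.812
Converged at β = 0.812.
Compositions from xᵢ = zᵢ/(1+β(Kᵢ−1)), yᵢ = Kᵢxᵢ:
  1: x = 0.163, y = 0.461
  2: x = 0.059, y = 0.123
  3: x = 0.079, y = 0.141
  4: x = 0.699, y = 0.275

y_1 = 0.461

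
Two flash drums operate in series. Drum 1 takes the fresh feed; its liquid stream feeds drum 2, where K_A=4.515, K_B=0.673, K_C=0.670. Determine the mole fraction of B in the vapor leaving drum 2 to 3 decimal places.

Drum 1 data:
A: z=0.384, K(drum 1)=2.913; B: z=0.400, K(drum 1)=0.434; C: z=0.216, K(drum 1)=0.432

y_B (drum 2) = 0.399

Drum 1:
Material balance + equilibrium reduce to Σ zᵢ(Kᵢ−1)/(1+ψ₁(Kᵢ−1)) = 0.
g(0) = ΣzᵢKᵢ − 1 = 0.386 and g(1) = 1 − Σzᵢ/Kᵢ = -0.553, so a root lies in (0, 1).
Newton–Raphson from ψ₁ = 0.42:
  ψ₁ = 0.420: g = -0.0508, g' = -0.773 → ψ₁ = 0.354
  ψ₁ = 0.354: g = 0.0011, g' = -0.809 → ψ₁ = 0.356
Converged at ψ₁ = 0.356.
Drum-1 compositions:
  A: x = 0.229, y = 0.666
  B: x = 0.501, y = 0.217
  C: x = 0.271, y = 0.117
Drum-2 feed = drum-1 liquid: z₂ = (0.2285, 0.5008, 0.2707).
Drum 2:
Rachford–Rice: g(ψ₂) = Σ zᵢ(Kᵢ−1)/(1+ψ₂(Kᵢ−1)) = 0.
Check two-phase: ΣzᵢKᵢ = 1.550 > 1 and Σzᵢ/Kᵢ = 1.199 > 1, so g(0) = 0.550 > 0 and g(1) = -0.199 < 0.
Newton–Raphson from ψ₂ = 0.57:
  ψ₂ = 0.570: g = -0.0438, g' = -0.439 → ψ₂ = 0.470
  ψ₂ = 0.470: g = 0.0037, g' = -0.517 → ψ₂ = 0.477
Converged at ψ₂ = 0.477.
  A: x = 0.085, y = 0.385
  B: x = 0.593, y = 0.399
  C: x = 0.321, y = 0.215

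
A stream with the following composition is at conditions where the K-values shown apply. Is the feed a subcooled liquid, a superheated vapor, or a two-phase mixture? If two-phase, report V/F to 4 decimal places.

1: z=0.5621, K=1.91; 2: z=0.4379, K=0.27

ΣzᵢKᵢ = 1.1918; Σzᵢ/Kᵢ = 1.9161.
Both exceed 1, so a two-phase solution exists.
Rachford–Rice: g(ψ) = Σ zᵢ(Kᵢ−1)/(1+ψ(Kᵢ−1)) = 0.
Binary case is linear: z₁(K₁−1)(1+ψ(K₂−1)) + z₂(K₂−1)(1+ψ(K₁−1)) = 0
⇒ ψ = [z₁(K₁−1)+z₂(K₂−1)] / [−(K₁−1)(K₂−1)] = 0.19184/0.66430 = 0.2888

two-phase, V/F = 0.2888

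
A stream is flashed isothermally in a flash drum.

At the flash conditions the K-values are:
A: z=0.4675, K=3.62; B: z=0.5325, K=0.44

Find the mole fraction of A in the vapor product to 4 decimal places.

y_A = 0.6375

Material balance + equilibrium reduce to Σ zᵢ(Kᵢ−1)/(1+V/F(Kᵢ−1)) = 0.
Feasibility: ΣzᵢKᵢ = 1.9267, Σzᵢ/Kᵢ = 1.3394 — both > 1, two phases present.
Newton–Raphson from V/F = 0.5:
  V/F = 0.5000: g = 0.11607, g' = -0.9235 → V/F = 0.6257
  V/F = 0.6257: g = 0.00504, g' = -0.8564 → V/F = 0.6316
Converged at V/F = 0.6316.
Compositions from xᵢ = zᵢ/(1+V/F(Kᵢ−1)), yᵢ = Kᵢxᵢ:
  A: x = 0.1761, y = 0.6375
  B: x = 0.8239, y = 0.3625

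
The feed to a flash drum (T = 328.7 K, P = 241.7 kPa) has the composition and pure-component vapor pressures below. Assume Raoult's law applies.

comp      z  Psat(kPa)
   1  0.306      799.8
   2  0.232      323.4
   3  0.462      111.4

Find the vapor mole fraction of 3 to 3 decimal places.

y_3 = 0.312

Raoult's law: Kᵢ = Pᵢˢᵃᵗ/P = Pᵢˢᵃᵗ/241.7.
  K_1 = 799.8/241.7 = 3.30906, K_2 = 323.4/241.7 = 1.33802, K_3 = 111.4/241.7 = 0.46090
Let β = V/F and solve Σ zᵢ(Kᵢ−1)/(1+β(Kᵢ−1)) = 0.
Feasibility: ΣzᵢKᵢ = 1.536, Σzᵢ/Kᵢ = 1.268 — both > 1, two phases present.
Newton–Raphson from β = 0.57:
  β = 0.570: g = 0.0113, g' = -0.603 → β = 0.589
Converged at β = 0.589.
Compositions from xᵢ = zᵢ/(1+β(Kᵢ−1)), yᵢ = Kᵢxᵢ:
  1: x = 0.130, y = 0.429
  2: x = 0.193, y = 0.259
  3: x = 0.677, y = 0.312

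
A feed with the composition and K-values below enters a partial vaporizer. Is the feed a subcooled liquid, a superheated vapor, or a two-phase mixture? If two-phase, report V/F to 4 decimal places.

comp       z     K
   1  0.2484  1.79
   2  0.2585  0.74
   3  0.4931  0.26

subcooled liquid

ΣzᵢKᵢ = 0.7641; Σzᵢ/Kᵢ = 2.3846.
Since ΣzᵢKᵢ < 1 the mixture is below its bubble point — single liquid phase.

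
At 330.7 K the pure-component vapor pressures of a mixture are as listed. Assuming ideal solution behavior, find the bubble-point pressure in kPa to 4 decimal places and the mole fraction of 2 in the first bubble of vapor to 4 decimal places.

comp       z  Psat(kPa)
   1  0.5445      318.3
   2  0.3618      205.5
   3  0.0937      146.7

At the bubble point ψ → 0, so ΣzᵢKᵢ = 1 with Kᵢ = Pᵢˢᵃᵗ/P ⇒ P = ΣzᵢPᵢˢᵃᵗ.
P = 0.5445·318.3 + 0.3618·205.5 + 0.0937·146.7 = 261.4100 kPa
yᵢ = zᵢPᵢˢᵃᵗ/P ⇒ y_2 = 0.3618·205.5/261.4100 = 0.2844

Pbub = 261.4100 kPa, y_2 = 0.2844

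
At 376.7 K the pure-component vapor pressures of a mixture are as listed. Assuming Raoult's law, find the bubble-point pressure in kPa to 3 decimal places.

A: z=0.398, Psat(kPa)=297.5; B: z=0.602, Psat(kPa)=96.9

At the bubble point ψ → 0, so ΣzᵢKᵢ = 1 with Kᵢ = Pᵢˢᵃᵗ/P ⇒ P = ΣzᵢPᵢˢᵃᵗ.
P = 0.398·297.5 + 0.602·96.9 = 176.739 kPa

Pbub = 176.739 kPa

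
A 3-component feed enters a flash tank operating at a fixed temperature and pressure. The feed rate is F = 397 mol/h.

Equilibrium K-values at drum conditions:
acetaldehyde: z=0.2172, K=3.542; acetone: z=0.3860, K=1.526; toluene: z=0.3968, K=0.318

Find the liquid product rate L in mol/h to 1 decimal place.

L = 202.0 mol/h

Let ψ = V/F and solve Σ zᵢ(Kᵢ−1)/(1+ψ(Kᵢ−1)) = 0.
Check two-phase: ΣzᵢKᵢ = 1.4845 > 1 and Σzᵢ/Kᵢ = 1.5621 > 1, so g(0) = 0.4845 > 0 and g(1) = -0.5621 < 0.
Newton–Raphson from ψ = 0.49:
  ψ = 0.4900: g = 0.00086, g' = -0.7622 → ψ = 0.4911
Converged at ψ = 0.4911.
Then V = ψ·F = 0.4911·397 = 195.0 mol/h and L = F − V = 202.0 mol/h.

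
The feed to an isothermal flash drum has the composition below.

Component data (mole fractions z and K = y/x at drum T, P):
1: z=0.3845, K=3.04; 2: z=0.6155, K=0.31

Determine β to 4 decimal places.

β = 0.2555

Binary case is linear: z₁(K₁−1)(1+β(K₂−1)) + z₂(K₂−1)(1+β(K₁−1)) = 0
⇒ β = [z₁(K₁−1)+z₂(K₂−1)] / [−(K₁−1)(K₂−1)] = 0.35969/1.40760 = 0.2555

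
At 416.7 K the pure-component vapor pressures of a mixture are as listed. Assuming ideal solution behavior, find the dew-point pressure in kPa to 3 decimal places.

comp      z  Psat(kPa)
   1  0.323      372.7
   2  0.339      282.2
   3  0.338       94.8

At the dew point ψ → 1, so Σzᵢ/Kᵢ = 1 with Kᵢ = Pᵢˢᵃᵗ/P ⇒ 1/P = Σzᵢ/Pᵢˢᵃᵗ.
1/P = 0.323/372.7 + 0.339/282.2 + 0.338/94.8 = 0.005633 ⇒ P = 177.515 kPa

Pdew = 177.515 kPa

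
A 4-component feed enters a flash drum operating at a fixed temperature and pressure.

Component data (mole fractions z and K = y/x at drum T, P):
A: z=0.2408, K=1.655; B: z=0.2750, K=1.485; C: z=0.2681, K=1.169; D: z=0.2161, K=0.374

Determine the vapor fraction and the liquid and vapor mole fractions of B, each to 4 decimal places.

Rachford–Rice: g(ψ) = Σ zᵢ(Kᵢ−1)/(1+ψ(Kᵢ−1)) = 0.
Feasibility: ΣzᵢKᵢ = 1.2011, Σzᵢ/Kᵢ = 1.1378 — both > 1, two phases present.
Iterate (Newton) starting at ψ = 0.43:
  ψ = 0.4300: g = 0.09056, g' = -0.2724 → ψ = 0.7625
  ψ = 0.7625: g = -0.01611, g' = -0.3964 → ψ = 0.7218
  ψ = 0.7218: g = -0.00053, g' = -0.3710 → ψ = 0.7204
Converged at ψ = 0.7204.
Compositions from xᵢ = zᵢ/(1+ψ(Kᵢ−1)), yᵢ = Kᵢxᵢ:
  A: x = 0.1636, y = 0.2708
  B: x = 0.2038, y = 0.3026
  C: x = 0.2390, y = 0.2794
  D: x = 0.3936, y = 0.1472

ψ = 0.7204, x_B = 0.2038, y_B = 0.3026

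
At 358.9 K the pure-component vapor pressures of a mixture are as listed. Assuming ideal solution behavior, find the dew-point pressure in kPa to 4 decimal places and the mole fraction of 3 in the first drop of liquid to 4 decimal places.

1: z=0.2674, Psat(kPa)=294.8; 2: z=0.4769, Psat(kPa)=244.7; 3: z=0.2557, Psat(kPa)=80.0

Pdew = 165.2286 kPa, x_3 = 0.5281

At the dew point ψ → 1, so Σzᵢ/Kᵢ = 1 with Kᵢ = Pᵢˢᵃᵗ/P ⇒ 1/P = Σzᵢ/Pᵢˢᵃᵗ.
1/P = 0.2674/294.8 + 0.4769/244.7 + 0.2557/80.0 = 0.0060522 ⇒ P = 165.2286 kPa
xᵢ = zᵢP/Pᵢˢᵃᵗ ⇒ x_3 = 0.2557·165.2286/80.0 = 0.5281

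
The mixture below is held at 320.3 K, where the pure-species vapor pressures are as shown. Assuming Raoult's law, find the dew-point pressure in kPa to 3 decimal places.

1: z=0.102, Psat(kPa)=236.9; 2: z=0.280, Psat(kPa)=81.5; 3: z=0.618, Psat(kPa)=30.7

Pdew = 41.673 kPa

At the dew point ψ → 1, so Σzᵢ/Kᵢ = 1 with Kᵢ = Pᵢˢᵃᵗ/P ⇒ 1/P = Σzᵢ/Pᵢˢᵃᵗ.
1/P = 0.102/236.9 + 0.280/81.5 + 0.618/30.7 = 0.023996 ⇒ P = 41.673 kPa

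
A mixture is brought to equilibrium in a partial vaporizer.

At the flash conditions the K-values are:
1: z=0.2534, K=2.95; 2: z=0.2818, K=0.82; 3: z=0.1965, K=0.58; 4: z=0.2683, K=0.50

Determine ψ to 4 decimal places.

Rachford–Rice: g(ψ) = Σ zᵢ(Kᵢ−1)/(1+ψ(Kᵢ−1)) = 0.
Check two-phase: ΣzᵢKᵢ = 1.2267 > 1 and Σzᵢ/Kᵢ = 1.3049 > 1, so g(0) = 0.2267 > 0 and g(1) = -0.3049 < 0.
Newton iteration, ψ⁰ = 0.5:
  ψ = 0.5000: g = -0.08888, g' = -0.4328 → ψ = 0.2946
  ψ = 0.2946: g = 0.00874, g' = -0.5362 → ψ = 0.3109
  ψ = 0.3109: g = 0.00010, g' = -0.5236 → ψ = 0.3111
Converged at ψ = 0.3111.

ψ = 0.3111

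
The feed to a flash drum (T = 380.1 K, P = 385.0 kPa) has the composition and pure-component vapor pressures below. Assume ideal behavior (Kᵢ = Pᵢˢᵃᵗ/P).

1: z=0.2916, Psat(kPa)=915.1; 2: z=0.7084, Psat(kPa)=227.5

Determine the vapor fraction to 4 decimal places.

ψ = 0.1983

Raoult's law: Kᵢ = Pᵢˢᵃᵗ/P = Pᵢˢᵃᵗ/385.0.
  K_1 = 915.1/385.0 = 2.376883, K_2 = 227.5/385.0 = 0.590909
Let ψ = V/F and solve Σ zᵢ(Kᵢ−1)/(1+ψ(Kᵢ−1)) = 0.
Feasibility: ΣzᵢKᵢ = 1.1117, Σzᵢ/Kᵢ = 1.3215 — both > 1, two phases present.
Binary case is linear: z₁(K₁−1)(1+ψ(K₂−1)) + z₂(K₂−1)(1+ψ(K₁−1)) = 0
⇒ ψ = [z₁(K₁−1)+z₂(K₂−1)] / [−(K₁−1)(K₂−1)] = 0.11170/0.56327 = 0.1983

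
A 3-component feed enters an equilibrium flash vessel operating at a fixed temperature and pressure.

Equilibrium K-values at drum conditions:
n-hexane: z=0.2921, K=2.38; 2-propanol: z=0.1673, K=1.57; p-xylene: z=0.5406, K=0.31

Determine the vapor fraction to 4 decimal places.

ψ = 0.1577

Newton–Raphson from ψ = 0.5:
  ψ = 0.5000: g = -0.25676, g' = -0.8276 → ψ = 0.1898
  ψ = 0.1898: g = -0.02371, g' = -0.7344 → ψ = 0.1575
  ψ = 0.1575: g = 0.00016, g' = -0.7451 → ψ = 0.1577
Converged at ψ = 0.1577.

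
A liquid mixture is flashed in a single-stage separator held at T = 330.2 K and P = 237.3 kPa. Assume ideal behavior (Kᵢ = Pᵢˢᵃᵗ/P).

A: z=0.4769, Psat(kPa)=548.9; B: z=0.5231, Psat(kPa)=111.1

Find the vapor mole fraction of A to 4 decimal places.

Raoult's law: Kᵢ = Pᵢˢᵃᵗ/P = Pᵢˢᵃᵗ/237.3.
  K_A = 548.9/237.3 = 2.313106, K_B = 111.1/237.3 = 0.468184
Binary case is linear: z₁(K₁−1)(1+ψ(K₂−1)) + z₂(K₂−1)(1+ψ(K₁−1)) = 0
⇒ ψ = [z₁(K₁−1)+z₂(K₂−1)] / [−(K₁−1)(K₂−1)] = 0.34803/0.69833 = 0.4984
Compositions from xᵢ = zᵢ/(1+ψ(Kᵢ−1)), yᵢ = Kᵢxᵢ:
  A: x = 0.2883, y = 0.6668
  B: x = 0.7117, y = 0.3332

y_A = 0.6668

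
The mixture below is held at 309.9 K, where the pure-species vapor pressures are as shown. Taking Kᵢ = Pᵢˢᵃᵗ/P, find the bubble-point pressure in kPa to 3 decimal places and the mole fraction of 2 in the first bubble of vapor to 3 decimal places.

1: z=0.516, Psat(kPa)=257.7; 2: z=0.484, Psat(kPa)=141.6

At the bubble point ψ → 0, so ΣzᵢKᵢ = 1 with Kᵢ = Pᵢˢᵃᵗ/P ⇒ P = ΣzᵢPᵢˢᵃᵗ.
P = 0.516·257.7 + 0.484·141.6 = 201.508 kPa
yᵢ = zᵢPᵢˢᵃᵗ/P ⇒ y_2 = 0.484·141.6/201.508 = 0.340

Pbub = 201.508 kPa, y_2 = 0.340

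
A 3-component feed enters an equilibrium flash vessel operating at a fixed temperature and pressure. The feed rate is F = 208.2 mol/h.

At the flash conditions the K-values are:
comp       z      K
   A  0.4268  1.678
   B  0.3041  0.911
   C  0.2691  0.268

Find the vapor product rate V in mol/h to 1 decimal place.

V = 39.6 mol/h

Newton iteration, ψ⁰ = 0.5:
  ψ = 0.5000: g = -0.12291, g' = -0.4708 → ψ = 0.2389
  ψ = 0.2389: g = -0.01736, g' = -0.3596 → ψ = 0.1907
  ψ = 0.1907: g = -0.00022, g' = -0.3511 → ψ = 0.1900
Converged at ψ = 0.1900.
Then V = ψ·F = 0.1900·208.2 = 39.6 mol/h and L = F − V = 168.6 mol/h.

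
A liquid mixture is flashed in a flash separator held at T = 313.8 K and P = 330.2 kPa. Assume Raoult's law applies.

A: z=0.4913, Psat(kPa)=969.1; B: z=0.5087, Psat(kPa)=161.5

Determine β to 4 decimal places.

Raoult's law: Kᵢ = Pᵢˢᵃᵗ/P = Pᵢˢᵃᵗ/330.2.
  K_A = 969.1/330.2 = 2.934888, K_B = 161.5/330.2 = 0.489098
Material balance + equilibrium reduce to Σ zᵢ(Kᵢ−1)/(1+β(Kᵢ−1)) = 0.
g(0) = ΣzᵢKᵢ − 1 = 0.6907 and g(1) = 1 − Σzᵢ/Kᵢ = -0.2075, so a root lies in (0, 1).
Binary case is linear: z₁(K₁−1)(1+β(K₂−1)) + z₂(K₂−1)(1+β(K₁−1)) = 0
⇒ β = [z₁(K₁−1)+z₂(K₂−1)] / [−(K₁−1)(K₂−1)] = 0.69071/0.98854 = 0.6987

β = 0.6987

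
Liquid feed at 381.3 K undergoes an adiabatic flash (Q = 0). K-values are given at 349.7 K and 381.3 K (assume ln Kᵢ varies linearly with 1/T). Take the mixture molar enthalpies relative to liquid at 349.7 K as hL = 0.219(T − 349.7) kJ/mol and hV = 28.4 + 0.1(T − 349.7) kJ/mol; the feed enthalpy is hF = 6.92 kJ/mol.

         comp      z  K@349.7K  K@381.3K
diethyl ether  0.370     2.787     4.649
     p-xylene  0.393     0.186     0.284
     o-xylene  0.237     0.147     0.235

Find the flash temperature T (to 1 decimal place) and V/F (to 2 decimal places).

T = 358.7 K, V/F = 0.18

Adiabatic flash: solve Rachford–Rice at each trial T, then check hF = ψ·hV(T) + (1−ψ)·hL(T).
  T = 349.7 K: K = (2.787, 0.186, 0.147), RR gives ψ = 0.094, H_out = 2.668 kJ/mol
  T = 381.3 K: K = (4.649, 0.284, 0.235), RR gives ψ = 0.331, H_out = 15.075 kJ/mol
  T = 365.5 K: K = (3.640, 0.232, 0.188), RR gives ψ = 0.233, H_out = 9.633 kJ/mol
  T = 357.6 K: K = (3.194, 0.208, 0.167), RR gives ψ = 0.171, H_out = 6.428 kJ/mol
  T = 361.6 K: K = (3.415, 0.220, 0.177), RR gives ψ = 0.204, H_out = 8.106 kJ/mol
  T = 359.6 K: K = (3.303, 0.214, 0.172), RR gives ψ = 0.188, H_out = 7.283 kJ/mol
  T = 358.6 K: K = (3.249, 0.211, 0.169), RR gives ψ = 0.180, H_out = 6.859 kJ/mol
Linear interpolation between T = 358.6 (H_out = 6.859) and T = 359.6 (H_out = 7.283) on hF = 6.92 gives T ≈ 358.7 K, at which ψ = 0.18.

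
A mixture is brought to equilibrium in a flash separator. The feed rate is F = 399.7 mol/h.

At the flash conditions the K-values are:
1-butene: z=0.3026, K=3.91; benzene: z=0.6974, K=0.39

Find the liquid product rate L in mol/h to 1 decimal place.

L = 297.2 mol/h

Rachford–Rice: g(β) = Σ zᵢ(Kᵢ−1)/(1+β(Kᵢ−1)) = 0.
Feasibility: ΣzᵢKᵢ = 1.4552, Σzᵢ/Kᵢ = 1.8656 — both > 1, two phases present.
Newton iteration, β⁰ = 0.5:
  β = 0.5000: g = -0.25342, g' = -0.9624 → β = 0.2367
  β = 0.2367: g = 0.02424, g' = -1.2530 → β = 0.2560
  β = 0.2560: g = 0.00046, g' = -1.2059 → β = 0.2564
Converged at β = 0.2564.
Then V = β·F = 0.2564·399.7 = 102.5 mol/h and L = F − V = 297.2 mol/h.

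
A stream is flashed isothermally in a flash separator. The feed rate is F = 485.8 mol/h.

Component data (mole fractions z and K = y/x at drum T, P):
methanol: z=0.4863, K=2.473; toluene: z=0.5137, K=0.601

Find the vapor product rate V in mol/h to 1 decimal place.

V = 422.7 mol/h

Let ψ = V/F and solve Σ zᵢ(Kᵢ−1)/(1+ψ(Kᵢ−1)) = 0.
Check two-phase: ΣzᵢKᵢ = 1.5114 > 1 and Σzᵢ/Kᵢ = 1.0514 > 1, so g(0) = 0.5114 > 0 and g(1) = -0.0514 < 0.
Newton iteration, ψ⁰ = 0.61:
  ψ = 0.6100: g = 0.10640, g' = -0.4356 → ψ = 0.8543
  ψ = 0.8543: g = 0.00623, g' = -0.3951 → ψ = 0.8700
  ψ = 0.8700: g = 0.00000, g' = -0.3946 → ψ = 0.8701
Converged at ψ = 0.8701.
Then V = ψ·F = 0.8701·485.8 = 422.7 mol/h and L = F − V = 63.1 mol/h.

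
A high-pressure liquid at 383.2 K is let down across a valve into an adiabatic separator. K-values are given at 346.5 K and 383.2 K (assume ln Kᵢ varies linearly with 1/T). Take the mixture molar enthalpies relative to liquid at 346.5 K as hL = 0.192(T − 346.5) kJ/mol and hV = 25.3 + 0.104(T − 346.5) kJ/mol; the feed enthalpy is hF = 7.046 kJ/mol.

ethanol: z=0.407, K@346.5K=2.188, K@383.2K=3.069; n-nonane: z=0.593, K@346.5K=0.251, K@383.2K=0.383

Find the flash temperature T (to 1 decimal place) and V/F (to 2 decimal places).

T = 360.1 K, V/F = 0.18

Adiabatic flash: solve Rachford–Rice at each trial T, then check hF = ψ·hV(T) + (1−ψ)·hL(T).
  T = 346.5 K: K = (2.188, 0.251), RR gives ψ = 0.044, H_out = 1.119 kJ/mol
  T = 383.2 K: K = (3.069, 0.383), RR gives ψ = 0.373, H_out = 15.279 kJ/mol
  T = 364.9 K: K = (2.615, 0.314), RR gives ψ = 0.226, H_out = 8.876 kJ/mol
  T = 355.7 K: K = (2.397, 0.281), RR gives ψ = 0.142, H_out = 5.243 kJ/mol
  T = 360.3 K: K = (2.505, 0.297), RR gives ψ = 0.185, H_out = 7.108 kJ/mol
  T = 358.0 K: K = (2.451, 0.289), RR gives ψ = 0.164, H_out = 6.189 kJ/mol
Linear interpolation between T = 358.0 (H_out = 6.189) and T = 360.3 (H_out = 7.108) on hF = 7.046 gives T ≈ 360.1 K, at which ψ = 0.18.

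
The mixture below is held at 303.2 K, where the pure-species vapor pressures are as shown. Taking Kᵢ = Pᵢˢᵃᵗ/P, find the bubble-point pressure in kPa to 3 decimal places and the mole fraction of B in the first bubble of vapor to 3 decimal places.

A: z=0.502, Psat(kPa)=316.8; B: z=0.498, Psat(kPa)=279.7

At the bubble point ψ → 0, so ΣzᵢKᵢ = 1 with Kᵢ = Pᵢˢᵃᵗ/P ⇒ P = ΣzᵢPᵢˢᵃᵗ.
P = 0.502·316.8 + 0.498·279.7 = 298.324 kPa
yᵢ = zᵢPᵢˢᵃᵗ/P ⇒ y_B = 0.498·279.7/298.324 = 0.467

Pbub = 298.324 kPa, y_B = 0.467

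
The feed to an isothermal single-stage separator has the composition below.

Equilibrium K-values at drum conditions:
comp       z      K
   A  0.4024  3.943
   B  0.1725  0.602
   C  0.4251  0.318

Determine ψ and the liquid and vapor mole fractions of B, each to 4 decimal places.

ψ = 0.4569, x_B = 0.2108, y_B = 0.1269

Rachford–Rice: g(ψ) = Σ zᵢ(Kᵢ−1)/(1+ψ(Kᵢ−1)) = 0.
g(0) = ΣzᵢKᵢ − 1 = 0.8257 and g(1) = 1 − Σzᵢ/Kᵢ = -0.7254, so a root lies in (0, 1).
Newton iteration, ψ⁰ = 0.5:
  ψ = 0.5000: g = -0.04648, g' = -1.0685 → ψ = 0.4565
  ψ = 0.4565: g = 0.00046, g' = -1.0923 → ψ = 0.4569
Converged at ψ = 0.4569.
Compositions from xᵢ = zᵢ/(1+ψ(Kᵢ−1)), yᵢ = Kᵢxᵢ:
  A: x = 0.1716, y = 0.6767
  B: x = 0.2108, y = 0.1269
  C: x = 0.6175, y = 0.1964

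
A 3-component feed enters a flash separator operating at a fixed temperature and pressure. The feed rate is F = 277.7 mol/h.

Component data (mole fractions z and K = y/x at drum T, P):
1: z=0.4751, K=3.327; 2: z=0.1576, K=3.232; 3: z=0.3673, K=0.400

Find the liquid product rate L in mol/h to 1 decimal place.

Newton–Raphson from β = 0.5:
  β = 0.5000: g = 0.36242, g' = -0.9948 → β = 0.8643
  β = 0.8643: g = 0.02947, g' = -0.9458 → β = 0.8955
  β = 0.8955: g = -0.00044, g' = -0.9754 → β = 0.8950
Converged at β = 0.8950.
Then V = β·F = 0.8950·277.7 = 248.5 mol/h and L = F − V = 29.2 mol/h.

L = 29.2 mol/h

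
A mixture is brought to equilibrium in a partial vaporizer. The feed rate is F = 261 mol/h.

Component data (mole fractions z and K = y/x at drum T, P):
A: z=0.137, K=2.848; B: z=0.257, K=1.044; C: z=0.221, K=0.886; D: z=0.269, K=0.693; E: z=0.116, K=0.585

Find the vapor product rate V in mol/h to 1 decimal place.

V = 80.4 mol/h

Iterate (Newton) starting at V/F = 0.42:
  V/F = 0.420: g = -0.0259, g' = -0.215 → V/F = 0.299
  V/F = 0.299: g = 0.0022, g' = -0.254 → V/F = 0.308
Converged at V/F = 0.308.
Then V = V/F·F = 0.3079·261 = 80.4 mol/h and L = F − V = 180.6 mol/h.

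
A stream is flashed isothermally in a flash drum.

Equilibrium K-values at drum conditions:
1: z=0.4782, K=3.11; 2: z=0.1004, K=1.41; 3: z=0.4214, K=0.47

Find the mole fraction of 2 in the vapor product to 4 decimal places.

y_2 = 0.1057

Material balance + equilibrium reduce to Σ zᵢ(Kᵢ−1)/(1+ψ(Kᵢ−1)) = 0.
Feasibility: ΣzᵢKᵢ = 1.8268, Σzᵢ/Kᵢ = 1.1216 — both > 1, two phases present.
Iterate (Newton) starting at ψ = 0.68:
  ψ = 0.6800: g = 0.09741, g' = -0.6588 → ψ = 0.8279
  ψ = 0.8279: g = 0.00013, g' = -0.6674 → ψ = 0.8280
Converged at ψ = 0.8280.
Compositions from xᵢ = zᵢ/(1+ψ(Kᵢ−1)), yᵢ = Kᵢxᵢ:
  1: x = 0.1741, y = 0.5414
  2: x = 0.0750, y = 0.1057
  3: x = 0.7510, y = 0.3530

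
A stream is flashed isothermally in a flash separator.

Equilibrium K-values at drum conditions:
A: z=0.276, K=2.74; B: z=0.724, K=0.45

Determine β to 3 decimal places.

Binary case is linear: z₁(K₁−1)(1+β(K₂−1)) + z₂(K₂−1)(1+β(K₁−1)) = 0
⇒ β = [z₁(K₁−1)+z₂(K₂−1)] / [−(K₁−1)(K₂−1)] = 0.0820/0.9570 = 0.086

β = 0.086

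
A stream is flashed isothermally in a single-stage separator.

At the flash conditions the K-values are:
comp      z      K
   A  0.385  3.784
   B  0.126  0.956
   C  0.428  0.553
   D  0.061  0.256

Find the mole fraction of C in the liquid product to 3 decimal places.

Let ψ = V/F and solve Σ zᵢ(Kᵢ−1)/(1+ψ(Kᵢ−1)) = 0.
Feasibility: ΣzᵢKᵢ = 1.830, Σzᵢ/Kᵢ = 1.246 — both > 1, two phases present.
Iterate (Newton) starting at ψ = 0.5:
  ψ = 0.500: g = 0.1238, g' = -0.749 → ψ = 0.665
  ψ = 0.665: g = 0.0080, g' = -0.673 → ψ = 0.677
Converged at ψ = 0.677.
Compositions from xᵢ = zᵢ/(1+ψ(Kᵢ−1)), yᵢ = Kᵢxᵢ:
  A: x = 0.133, y = 0.505
  B: x = 0.130, y = 0.124
  C: x = 0.614, y = 0.339
  D: x = 0.123, y = 0.031

x_C = 0.614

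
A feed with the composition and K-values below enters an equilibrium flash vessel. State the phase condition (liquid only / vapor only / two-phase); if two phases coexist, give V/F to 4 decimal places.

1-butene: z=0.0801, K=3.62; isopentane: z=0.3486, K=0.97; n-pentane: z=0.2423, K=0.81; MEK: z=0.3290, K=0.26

ΣzᵢKᵢ = 0.9099; Σzᵢ/Kᵢ = 1.9460.
Since ΣzᵢKᵢ < 1 the mixture is below its bubble point — single liquid phase.

liquid only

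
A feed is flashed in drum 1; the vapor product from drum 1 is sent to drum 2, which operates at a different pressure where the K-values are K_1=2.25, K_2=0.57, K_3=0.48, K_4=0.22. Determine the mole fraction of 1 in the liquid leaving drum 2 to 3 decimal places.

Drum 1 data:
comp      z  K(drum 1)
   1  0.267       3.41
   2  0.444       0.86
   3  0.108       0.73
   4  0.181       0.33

Drum 1:
Iterate (Newton) starting at ψ₁ = 0.5:
  ψ₁ = 0.500: g = 0.0089, g' = -0.523 → ψ₁ = 0.517
Converged at ψ₁ = 0.517.
Drum-1 compositions:
  1: x = 0.119, y = 0.405
  2: x = 0.479, y = 0.412
  3: x = 0.126, y = 0.092
  4: x = 0.277, y = 0.091
Drum-2 feed = drum-1 vapor: z₂ = (0.4053, 0.4116, 0.0916, 0.0914).
Drum 2:
Rachford–Rice: g(ψ₂) = Σ zᵢ(Kᵢ−1)/(1+ψ₂(Kᵢ−1)) = 0.
g(0) = ΣzᵢKᵢ − 1 = 0.211 and g(1) = 1 − Σzᵢ/Kᵢ = -0.509, so a root lies in (0, 1).
Iterate (Newton) starting at ψ₂ = 0.5:
  ψ₂ = 0.500: g = -0.0950, g' = -0.558 → ψ₂ = 0.330
  ψ₂ = 0.330: g = -0.0010, g' = -0.558 → ψ₂ = 0.328
Converged at ψ₂ = 0.328.
  1: x = 0.287, y = 0.647
  2: x = 0.479, y = 0.273
  3: x = 0.110, y = 0.053
  4: x = 0.123, y = 0.027

x_1 (drum 2) = 0.287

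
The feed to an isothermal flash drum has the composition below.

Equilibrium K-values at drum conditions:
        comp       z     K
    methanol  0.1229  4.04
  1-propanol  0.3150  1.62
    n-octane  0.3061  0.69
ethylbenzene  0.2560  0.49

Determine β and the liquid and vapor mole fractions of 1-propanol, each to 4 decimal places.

β = 0.5241, x_1-propanol = 0.2377, y_1-propanol = 0.3852

Newton–Raphson from β = 0.57:
  β = 0.5700: g = -0.01831, g' = -0.3939 → β = 0.5235
  β = 0.5235: g = 0.00022, g' = -0.4040 → β = 0.5241
Converged at β = 0.5241.
Compositions from xᵢ = zᵢ/(1+β(Kᵢ−1)), yᵢ = Kᵢxᵢ:
  methanol: x = 0.0474, y = 0.1915
  1-propanol: x = 0.2377, y = 0.3852
  n-octane: x = 0.3655, y = 0.2522
  ethylbenzene: x = 0.3494, y = 0.1712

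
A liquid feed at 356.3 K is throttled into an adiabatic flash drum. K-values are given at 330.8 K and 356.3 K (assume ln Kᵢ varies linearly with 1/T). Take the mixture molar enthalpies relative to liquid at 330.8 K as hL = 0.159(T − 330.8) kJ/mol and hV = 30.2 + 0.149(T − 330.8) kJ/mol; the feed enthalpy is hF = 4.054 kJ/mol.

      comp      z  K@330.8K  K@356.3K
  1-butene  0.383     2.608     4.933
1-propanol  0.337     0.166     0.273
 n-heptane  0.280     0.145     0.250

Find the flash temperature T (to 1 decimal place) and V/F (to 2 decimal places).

T = 333.6 K, V/F = 0.12

Adiabatic flash: solve Rachford–Rice at each trial T, then check hF = ψ·hV(T) + (1−ψ)·hL(T).
  T = 330.8 K: K = (2.608, 0.166, 0.145), RR gives ψ = 0.070, H_out = 2.124 kJ/mol
  T = 356.3 K: K = (4.933, 0.273, 0.250), RR gives ψ = 0.362, H_out = 14.908 kJ/mol
  T = 343.6 K: K = (3.634, 0.215, 0.193), RR gives ψ = 0.247, H_out = 9.475 kJ/mol
  T = 337.2 K: K = (3.088, 0.189, 0.168), RR gives ψ = 0.171, H_out = 6.180 kJ/mol
  T = 334.0 K: K = (2.840, 0.177, 0.156), RR gives ψ = 0.125, H_out = 4.276 kJ/mol
  T = 332.4 K: K = (2.722, 0.172, 0.150), RR gives ψ = 0.099, H_out = 3.236 kJ/mol
  T = 333.2 K: K = (2.781, 0.175, 0.153), RR gives ψ = 0.112, H_out = 3.764 kJ/mol
  T = 333.6 K: K = (2.810, 0.176, 0.155), RR gives ψ = 0.119, H_out = 4.022 kJ/mol
  T = 333.8 K: K = (2.825, 0.177, 0.155), RR gives ψ = 0.122, H_out = 4.150 kJ/mol
  T = 333.7 K: K = (2.818, 0.176, 0.155), RR gives ψ = 0.120, H_out = 4.086 kJ/mol
Linear interpolation between T = 333.6 (H_out = 4.022) and T = 333.7 (H_out = 4.086) on hF = 4.054 gives T ≈ 333.6 K, at which ψ = 0.12.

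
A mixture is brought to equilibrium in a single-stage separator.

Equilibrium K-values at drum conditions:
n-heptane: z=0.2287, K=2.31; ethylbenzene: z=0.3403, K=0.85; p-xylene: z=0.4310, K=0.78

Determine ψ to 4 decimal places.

ψ = 0.6152

Newton iteration, ψ⁰ = 0.47:
  ψ = 0.4700: g = 0.02476, g' = -0.1852 → ψ = 0.6037
  ψ = 0.6037: g = 0.00182, g' = -0.1594 → ψ = 0.6151
  ψ = 0.6151: g = 0.00001, g' = -0.1575 → ψ = 0.6152
Converged at ψ = 0.6152.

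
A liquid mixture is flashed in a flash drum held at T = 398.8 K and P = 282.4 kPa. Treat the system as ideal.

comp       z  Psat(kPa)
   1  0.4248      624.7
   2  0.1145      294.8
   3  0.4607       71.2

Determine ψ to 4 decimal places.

Raoult's law: Kᵢ = Pᵢˢᵃᵗ/P = Pᵢˢᵃᵗ/282.4.
  K_1 = 624.7/282.4 = 2.212110, K_2 = 294.8/282.4 = 1.043909, K_3 = 71.2/282.4 = 0.252125
Rachford–Rice: g(ψ) = Σ zᵢ(Kᵢ−1)/(1+ψ(Kᵢ−1)) = 0.
Feasibility: ΣzᵢKᵢ = 1.1754, Σzᵢ/Kᵢ = 2.1290 — both > 1, two phases present.
Newton iteration, ψ⁰ = 0.5:
  ψ = 0.5000: g = -0.22482, g' = -0.8996 → ψ = 0.2501
  ψ = 0.2501: g = -0.02371, g' = -0.7576 → ψ = 0.2188
Converged at ψ = 0.2188.

ψ = 0.2188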